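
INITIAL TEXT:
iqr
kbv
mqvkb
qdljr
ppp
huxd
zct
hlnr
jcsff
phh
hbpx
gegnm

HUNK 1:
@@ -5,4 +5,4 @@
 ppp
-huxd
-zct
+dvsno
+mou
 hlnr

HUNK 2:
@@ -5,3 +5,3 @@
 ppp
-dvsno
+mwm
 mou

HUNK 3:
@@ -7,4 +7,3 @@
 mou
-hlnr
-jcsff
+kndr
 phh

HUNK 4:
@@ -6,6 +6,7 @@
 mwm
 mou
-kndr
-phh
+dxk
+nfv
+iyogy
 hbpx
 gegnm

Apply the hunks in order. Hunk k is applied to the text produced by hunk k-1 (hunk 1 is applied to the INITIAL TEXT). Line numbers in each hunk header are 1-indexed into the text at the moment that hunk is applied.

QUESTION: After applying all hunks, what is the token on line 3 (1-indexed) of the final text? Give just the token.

Hunk 1: at line 5 remove [huxd,zct] add [dvsno,mou] -> 12 lines: iqr kbv mqvkb qdljr ppp dvsno mou hlnr jcsff phh hbpx gegnm
Hunk 2: at line 5 remove [dvsno] add [mwm] -> 12 lines: iqr kbv mqvkb qdljr ppp mwm mou hlnr jcsff phh hbpx gegnm
Hunk 3: at line 7 remove [hlnr,jcsff] add [kndr] -> 11 lines: iqr kbv mqvkb qdljr ppp mwm mou kndr phh hbpx gegnm
Hunk 4: at line 6 remove [kndr,phh] add [dxk,nfv,iyogy] -> 12 lines: iqr kbv mqvkb qdljr ppp mwm mou dxk nfv iyogy hbpx gegnm
Final line 3: mqvkb

Answer: mqvkb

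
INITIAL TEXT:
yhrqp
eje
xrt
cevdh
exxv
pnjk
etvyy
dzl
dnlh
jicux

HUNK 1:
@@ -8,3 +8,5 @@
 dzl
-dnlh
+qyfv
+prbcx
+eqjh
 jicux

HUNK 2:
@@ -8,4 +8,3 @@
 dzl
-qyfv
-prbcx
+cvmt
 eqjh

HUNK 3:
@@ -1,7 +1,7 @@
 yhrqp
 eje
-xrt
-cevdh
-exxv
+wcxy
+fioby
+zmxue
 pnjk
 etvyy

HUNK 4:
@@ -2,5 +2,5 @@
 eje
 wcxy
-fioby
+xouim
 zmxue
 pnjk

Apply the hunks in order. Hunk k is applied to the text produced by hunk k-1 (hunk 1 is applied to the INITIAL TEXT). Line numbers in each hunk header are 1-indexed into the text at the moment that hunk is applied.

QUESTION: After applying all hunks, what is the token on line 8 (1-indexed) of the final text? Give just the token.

Answer: dzl

Derivation:
Hunk 1: at line 8 remove [dnlh] add [qyfv,prbcx,eqjh] -> 12 lines: yhrqp eje xrt cevdh exxv pnjk etvyy dzl qyfv prbcx eqjh jicux
Hunk 2: at line 8 remove [qyfv,prbcx] add [cvmt] -> 11 lines: yhrqp eje xrt cevdh exxv pnjk etvyy dzl cvmt eqjh jicux
Hunk 3: at line 1 remove [xrt,cevdh,exxv] add [wcxy,fioby,zmxue] -> 11 lines: yhrqp eje wcxy fioby zmxue pnjk etvyy dzl cvmt eqjh jicux
Hunk 4: at line 2 remove [fioby] add [xouim] -> 11 lines: yhrqp eje wcxy xouim zmxue pnjk etvyy dzl cvmt eqjh jicux
Final line 8: dzl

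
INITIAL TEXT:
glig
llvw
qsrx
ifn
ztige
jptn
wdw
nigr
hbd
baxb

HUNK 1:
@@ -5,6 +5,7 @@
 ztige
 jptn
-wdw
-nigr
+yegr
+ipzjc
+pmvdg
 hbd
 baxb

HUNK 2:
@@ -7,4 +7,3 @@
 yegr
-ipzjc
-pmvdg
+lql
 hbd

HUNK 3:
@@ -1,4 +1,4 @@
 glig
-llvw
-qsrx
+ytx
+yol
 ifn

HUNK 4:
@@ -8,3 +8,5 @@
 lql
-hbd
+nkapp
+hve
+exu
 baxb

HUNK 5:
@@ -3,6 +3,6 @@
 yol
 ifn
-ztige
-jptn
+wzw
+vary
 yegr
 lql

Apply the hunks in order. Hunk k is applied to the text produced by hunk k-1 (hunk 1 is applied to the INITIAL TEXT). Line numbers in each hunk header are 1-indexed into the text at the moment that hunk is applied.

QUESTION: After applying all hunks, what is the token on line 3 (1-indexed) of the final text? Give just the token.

Hunk 1: at line 5 remove [wdw,nigr] add [yegr,ipzjc,pmvdg] -> 11 lines: glig llvw qsrx ifn ztige jptn yegr ipzjc pmvdg hbd baxb
Hunk 2: at line 7 remove [ipzjc,pmvdg] add [lql] -> 10 lines: glig llvw qsrx ifn ztige jptn yegr lql hbd baxb
Hunk 3: at line 1 remove [llvw,qsrx] add [ytx,yol] -> 10 lines: glig ytx yol ifn ztige jptn yegr lql hbd baxb
Hunk 4: at line 8 remove [hbd] add [nkapp,hve,exu] -> 12 lines: glig ytx yol ifn ztige jptn yegr lql nkapp hve exu baxb
Hunk 5: at line 3 remove [ztige,jptn] add [wzw,vary] -> 12 lines: glig ytx yol ifn wzw vary yegr lql nkapp hve exu baxb
Final line 3: yol

Answer: yol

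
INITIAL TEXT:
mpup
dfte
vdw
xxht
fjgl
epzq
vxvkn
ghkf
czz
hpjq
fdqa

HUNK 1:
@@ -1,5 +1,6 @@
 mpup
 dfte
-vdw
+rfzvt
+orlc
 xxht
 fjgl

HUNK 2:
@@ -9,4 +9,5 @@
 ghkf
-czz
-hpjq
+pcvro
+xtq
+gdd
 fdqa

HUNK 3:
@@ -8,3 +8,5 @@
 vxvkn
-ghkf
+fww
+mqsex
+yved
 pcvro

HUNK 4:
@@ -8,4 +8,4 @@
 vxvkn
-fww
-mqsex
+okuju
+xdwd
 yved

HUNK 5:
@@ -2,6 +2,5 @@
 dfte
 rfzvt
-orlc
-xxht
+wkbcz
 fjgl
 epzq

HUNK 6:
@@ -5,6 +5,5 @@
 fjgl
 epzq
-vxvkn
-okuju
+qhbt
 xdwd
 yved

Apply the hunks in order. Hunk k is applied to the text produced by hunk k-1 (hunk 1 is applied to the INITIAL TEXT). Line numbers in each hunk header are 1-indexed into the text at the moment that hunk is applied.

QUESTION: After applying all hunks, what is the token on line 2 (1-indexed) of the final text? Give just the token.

Hunk 1: at line 1 remove [vdw] add [rfzvt,orlc] -> 12 lines: mpup dfte rfzvt orlc xxht fjgl epzq vxvkn ghkf czz hpjq fdqa
Hunk 2: at line 9 remove [czz,hpjq] add [pcvro,xtq,gdd] -> 13 lines: mpup dfte rfzvt orlc xxht fjgl epzq vxvkn ghkf pcvro xtq gdd fdqa
Hunk 3: at line 8 remove [ghkf] add [fww,mqsex,yved] -> 15 lines: mpup dfte rfzvt orlc xxht fjgl epzq vxvkn fww mqsex yved pcvro xtq gdd fdqa
Hunk 4: at line 8 remove [fww,mqsex] add [okuju,xdwd] -> 15 lines: mpup dfte rfzvt orlc xxht fjgl epzq vxvkn okuju xdwd yved pcvro xtq gdd fdqa
Hunk 5: at line 2 remove [orlc,xxht] add [wkbcz] -> 14 lines: mpup dfte rfzvt wkbcz fjgl epzq vxvkn okuju xdwd yved pcvro xtq gdd fdqa
Hunk 6: at line 5 remove [vxvkn,okuju] add [qhbt] -> 13 lines: mpup dfte rfzvt wkbcz fjgl epzq qhbt xdwd yved pcvro xtq gdd fdqa
Final line 2: dfte

Answer: dfte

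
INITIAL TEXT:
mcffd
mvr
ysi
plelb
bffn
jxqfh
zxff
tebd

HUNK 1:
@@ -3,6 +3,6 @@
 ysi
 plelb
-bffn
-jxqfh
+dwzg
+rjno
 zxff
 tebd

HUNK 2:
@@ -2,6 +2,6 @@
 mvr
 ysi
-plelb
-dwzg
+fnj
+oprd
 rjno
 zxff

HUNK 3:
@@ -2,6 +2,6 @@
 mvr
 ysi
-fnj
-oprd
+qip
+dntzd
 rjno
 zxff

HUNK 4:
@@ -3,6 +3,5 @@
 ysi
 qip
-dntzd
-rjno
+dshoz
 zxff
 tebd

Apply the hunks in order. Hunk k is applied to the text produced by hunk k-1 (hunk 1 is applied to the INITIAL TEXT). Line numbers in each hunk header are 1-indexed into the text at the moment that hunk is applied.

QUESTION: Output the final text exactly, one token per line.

Hunk 1: at line 3 remove [bffn,jxqfh] add [dwzg,rjno] -> 8 lines: mcffd mvr ysi plelb dwzg rjno zxff tebd
Hunk 2: at line 2 remove [plelb,dwzg] add [fnj,oprd] -> 8 lines: mcffd mvr ysi fnj oprd rjno zxff tebd
Hunk 3: at line 2 remove [fnj,oprd] add [qip,dntzd] -> 8 lines: mcffd mvr ysi qip dntzd rjno zxff tebd
Hunk 4: at line 3 remove [dntzd,rjno] add [dshoz] -> 7 lines: mcffd mvr ysi qip dshoz zxff tebd

Answer: mcffd
mvr
ysi
qip
dshoz
zxff
tebd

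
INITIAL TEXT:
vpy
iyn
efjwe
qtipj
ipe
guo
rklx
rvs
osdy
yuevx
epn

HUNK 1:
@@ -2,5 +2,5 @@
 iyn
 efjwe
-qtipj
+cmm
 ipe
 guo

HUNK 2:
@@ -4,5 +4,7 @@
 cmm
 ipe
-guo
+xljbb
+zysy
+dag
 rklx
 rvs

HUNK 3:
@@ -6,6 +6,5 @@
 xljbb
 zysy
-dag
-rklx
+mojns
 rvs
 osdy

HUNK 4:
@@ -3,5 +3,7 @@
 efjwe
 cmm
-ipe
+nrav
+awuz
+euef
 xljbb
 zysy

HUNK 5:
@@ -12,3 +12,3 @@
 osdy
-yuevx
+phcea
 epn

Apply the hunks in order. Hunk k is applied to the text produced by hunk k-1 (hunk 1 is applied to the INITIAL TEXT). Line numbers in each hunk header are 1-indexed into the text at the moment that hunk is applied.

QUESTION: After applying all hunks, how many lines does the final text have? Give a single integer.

Hunk 1: at line 2 remove [qtipj] add [cmm] -> 11 lines: vpy iyn efjwe cmm ipe guo rklx rvs osdy yuevx epn
Hunk 2: at line 4 remove [guo] add [xljbb,zysy,dag] -> 13 lines: vpy iyn efjwe cmm ipe xljbb zysy dag rklx rvs osdy yuevx epn
Hunk 3: at line 6 remove [dag,rklx] add [mojns] -> 12 lines: vpy iyn efjwe cmm ipe xljbb zysy mojns rvs osdy yuevx epn
Hunk 4: at line 3 remove [ipe] add [nrav,awuz,euef] -> 14 lines: vpy iyn efjwe cmm nrav awuz euef xljbb zysy mojns rvs osdy yuevx epn
Hunk 5: at line 12 remove [yuevx] add [phcea] -> 14 lines: vpy iyn efjwe cmm nrav awuz euef xljbb zysy mojns rvs osdy phcea epn
Final line count: 14

Answer: 14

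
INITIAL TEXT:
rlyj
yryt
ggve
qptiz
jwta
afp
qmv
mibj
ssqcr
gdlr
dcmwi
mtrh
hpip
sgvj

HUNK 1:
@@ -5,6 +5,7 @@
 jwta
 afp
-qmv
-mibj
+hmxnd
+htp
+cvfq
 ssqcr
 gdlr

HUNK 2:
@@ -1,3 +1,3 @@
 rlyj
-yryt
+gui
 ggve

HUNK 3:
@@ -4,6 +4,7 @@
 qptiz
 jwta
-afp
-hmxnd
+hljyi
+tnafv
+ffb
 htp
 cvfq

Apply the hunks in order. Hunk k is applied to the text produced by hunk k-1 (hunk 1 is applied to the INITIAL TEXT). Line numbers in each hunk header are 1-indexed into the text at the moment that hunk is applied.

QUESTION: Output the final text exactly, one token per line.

Answer: rlyj
gui
ggve
qptiz
jwta
hljyi
tnafv
ffb
htp
cvfq
ssqcr
gdlr
dcmwi
mtrh
hpip
sgvj

Derivation:
Hunk 1: at line 5 remove [qmv,mibj] add [hmxnd,htp,cvfq] -> 15 lines: rlyj yryt ggve qptiz jwta afp hmxnd htp cvfq ssqcr gdlr dcmwi mtrh hpip sgvj
Hunk 2: at line 1 remove [yryt] add [gui] -> 15 lines: rlyj gui ggve qptiz jwta afp hmxnd htp cvfq ssqcr gdlr dcmwi mtrh hpip sgvj
Hunk 3: at line 4 remove [afp,hmxnd] add [hljyi,tnafv,ffb] -> 16 lines: rlyj gui ggve qptiz jwta hljyi tnafv ffb htp cvfq ssqcr gdlr dcmwi mtrh hpip sgvj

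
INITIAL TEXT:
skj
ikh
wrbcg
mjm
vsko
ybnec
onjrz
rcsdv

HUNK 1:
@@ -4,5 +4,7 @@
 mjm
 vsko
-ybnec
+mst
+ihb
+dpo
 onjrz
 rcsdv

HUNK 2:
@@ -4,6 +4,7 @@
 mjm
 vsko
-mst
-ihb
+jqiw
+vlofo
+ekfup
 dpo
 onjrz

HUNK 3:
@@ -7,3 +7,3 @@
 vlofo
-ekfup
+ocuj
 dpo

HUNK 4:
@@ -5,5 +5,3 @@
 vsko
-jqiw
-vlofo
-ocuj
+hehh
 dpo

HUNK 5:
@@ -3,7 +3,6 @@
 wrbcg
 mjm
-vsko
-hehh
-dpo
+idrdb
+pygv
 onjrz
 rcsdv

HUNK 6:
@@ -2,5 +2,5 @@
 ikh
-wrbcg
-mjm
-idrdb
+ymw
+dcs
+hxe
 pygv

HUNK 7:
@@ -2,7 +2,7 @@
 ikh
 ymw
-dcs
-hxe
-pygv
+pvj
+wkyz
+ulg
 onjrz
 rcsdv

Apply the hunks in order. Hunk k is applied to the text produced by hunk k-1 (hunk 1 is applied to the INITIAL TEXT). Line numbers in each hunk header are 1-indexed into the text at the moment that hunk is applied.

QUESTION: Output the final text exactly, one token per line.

Hunk 1: at line 4 remove [ybnec] add [mst,ihb,dpo] -> 10 lines: skj ikh wrbcg mjm vsko mst ihb dpo onjrz rcsdv
Hunk 2: at line 4 remove [mst,ihb] add [jqiw,vlofo,ekfup] -> 11 lines: skj ikh wrbcg mjm vsko jqiw vlofo ekfup dpo onjrz rcsdv
Hunk 3: at line 7 remove [ekfup] add [ocuj] -> 11 lines: skj ikh wrbcg mjm vsko jqiw vlofo ocuj dpo onjrz rcsdv
Hunk 4: at line 5 remove [jqiw,vlofo,ocuj] add [hehh] -> 9 lines: skj ikh wrbcg mjm vsko hehh dpo onjrz rcsdv
Hunk 5: at line 3 remove [vsko,hehh,dpo] add [idrdb,pygv] -> 8 lines: skj ikh wrbcg mjm idrdb pygv onjrz rcsdv
Hunk 6: at line 2 remove [wrbcg,mjm,idrdb] add [ymw,dcs,hxe] -> 8 lines: skj ikh ymw dcs hxe pygv onjrz rcsdv
Hunk 7: at line 2 remove [dcs,hxe,pygv] add [pvj,wkyz,ulg] -> 8 lines: skj ikh ymw pvj wkyz ulg onjrz rcsdv

Answer: skj
ikh
ymw
pvj
wkyz
ulg
onjrz
rcsdv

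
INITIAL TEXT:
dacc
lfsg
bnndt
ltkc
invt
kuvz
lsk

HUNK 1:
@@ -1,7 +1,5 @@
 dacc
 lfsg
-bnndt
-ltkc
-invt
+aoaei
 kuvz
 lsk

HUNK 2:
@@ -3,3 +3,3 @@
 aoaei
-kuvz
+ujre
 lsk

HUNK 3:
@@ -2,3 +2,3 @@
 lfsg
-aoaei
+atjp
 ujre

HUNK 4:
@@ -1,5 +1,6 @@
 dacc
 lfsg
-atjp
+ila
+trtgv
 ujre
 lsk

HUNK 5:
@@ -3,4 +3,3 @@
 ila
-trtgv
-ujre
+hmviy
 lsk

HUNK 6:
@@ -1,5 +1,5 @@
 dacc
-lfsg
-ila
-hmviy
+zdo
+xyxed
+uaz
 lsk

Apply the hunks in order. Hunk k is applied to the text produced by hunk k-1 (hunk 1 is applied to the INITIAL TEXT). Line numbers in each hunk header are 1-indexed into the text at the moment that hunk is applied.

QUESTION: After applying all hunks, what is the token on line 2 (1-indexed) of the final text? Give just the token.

Hunk 1: at line 1 remove [bnndt,ltkc,invt] add [aoaei] -> 5 lines: dacc lfsg aoaei kuvz lsk
Hunk 2: at line 3 remove [kuvz] add [ujre] -> 5 lines: dacc lfsg aoaei ujre lsk
Hunk 3: at line 2 remove [aoaei] add [atjp] -> 5 lines: dacc lfsg atjp ujre lsk
Hunk 4: at line 1 remove [atjp] add [ila,trtgv] -> 6 lines: dacc lfsg ila trtgv ujre lsk
Hunk 5: at line 3 remove [trtgv,ujre] add [hmviy] -> 5 lines: dacc lfsg ila hmviy lsk
Hunk 6: at line 1 remove [lfsg,ila,hmviy] add [zdo,xyxed,uaz] -> 5 lines: dacc zdo xyxed uaz lsk
Final line 2: zdo

Answer: zdo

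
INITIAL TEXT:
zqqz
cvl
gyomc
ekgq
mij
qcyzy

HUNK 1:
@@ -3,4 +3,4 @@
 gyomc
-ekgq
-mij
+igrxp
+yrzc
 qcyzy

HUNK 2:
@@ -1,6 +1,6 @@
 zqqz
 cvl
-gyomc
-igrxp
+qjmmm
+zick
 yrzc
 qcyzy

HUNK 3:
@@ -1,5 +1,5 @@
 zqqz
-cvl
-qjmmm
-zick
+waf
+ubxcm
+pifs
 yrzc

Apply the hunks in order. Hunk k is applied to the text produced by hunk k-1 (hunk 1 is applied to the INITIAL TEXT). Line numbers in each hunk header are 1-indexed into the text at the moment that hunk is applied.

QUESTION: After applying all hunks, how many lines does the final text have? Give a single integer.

Answer: 6

Derivation:
Hunk 1: at line 3 remove [ekgq,mij] add [igrxp,yrzc] -> 6 lines: zqqz cvl gyomc igrxp yrzc qcyzy
Hunk 2: at line 1 remove [gyomc,igrxp] add [qjmmm,zick] -> 6 lines: zqqz cvl qjmmm zick yrzc qcyzy
Hunk 3: at line 1 remove [cvl,qjmmm,zick] add [waf,ubxcm,pifs] -> 6 lines: zqqz waf ubxcm pifs yrzc qcyzy
Final line count: 6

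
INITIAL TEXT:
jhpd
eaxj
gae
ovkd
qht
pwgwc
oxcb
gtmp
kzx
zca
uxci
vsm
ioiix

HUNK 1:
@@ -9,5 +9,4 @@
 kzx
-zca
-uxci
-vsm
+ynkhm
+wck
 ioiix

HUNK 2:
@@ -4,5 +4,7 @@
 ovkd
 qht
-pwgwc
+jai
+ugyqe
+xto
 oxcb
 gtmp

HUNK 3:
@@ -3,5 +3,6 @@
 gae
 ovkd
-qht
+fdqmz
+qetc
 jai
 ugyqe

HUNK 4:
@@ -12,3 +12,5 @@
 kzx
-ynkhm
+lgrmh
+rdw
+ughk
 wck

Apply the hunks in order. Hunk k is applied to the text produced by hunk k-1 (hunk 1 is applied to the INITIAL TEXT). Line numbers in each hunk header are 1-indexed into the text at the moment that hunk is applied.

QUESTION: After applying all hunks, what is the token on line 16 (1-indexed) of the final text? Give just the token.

Hunk 1: at line 9 remove [zca,uxci,vsm] add [ynkhm,wck] -> 12 lines: jhpd eaxj gae ovkd qht pwgwc oxcb gtmp kzx ynkhm wck ioiix
Hunk 2: at line 4 remove [pwgwc] add [jai,ugyqe,xto] -> 14 lines: jhpd eaxj gae ovkd qht jai ugyqe xto oxcb gtmp kzx ynkhm wck ioiix
Hunk 3: at line 3 remove [qht] add [fdqmz,qetc] -> 15 lines: jhpd eaxj gae ovkd fdqmz qetc jai ugyqe xto oxcb gtmp kzx ynkhm wck ioiix
Hunk 4: at line 12 remove [ynkhm] add [lgrmh,rdw,ughk] -> 17 lines: jhpd eaxj gae ovkd fdqmz qetc jai ugyqe xto oxcb gtmp kzx lgrmh rdw ughk wck ioiix
Final line 16: wck

Answer: wck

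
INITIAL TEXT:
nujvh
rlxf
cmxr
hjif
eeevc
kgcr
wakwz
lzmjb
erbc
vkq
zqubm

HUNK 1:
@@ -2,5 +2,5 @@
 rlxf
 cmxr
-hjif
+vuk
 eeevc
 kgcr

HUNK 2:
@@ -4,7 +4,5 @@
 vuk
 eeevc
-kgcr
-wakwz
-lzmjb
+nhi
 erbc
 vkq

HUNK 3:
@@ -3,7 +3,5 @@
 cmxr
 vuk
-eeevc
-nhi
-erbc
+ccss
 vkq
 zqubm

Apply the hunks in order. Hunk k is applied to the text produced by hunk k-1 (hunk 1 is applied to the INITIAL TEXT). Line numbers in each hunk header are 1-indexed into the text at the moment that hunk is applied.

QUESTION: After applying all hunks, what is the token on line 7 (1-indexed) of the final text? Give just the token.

Answer: zqubm

Derivation:
Hunk 1: at line 2 remove [hjif] add [vuk] -> 11 lines: nujvh rlxf cmxr vuk eeevc kgcr wakwz lzmjb erbc vkq zqubm
Hunk 2: at line 4 remove [kgcr,wakwz,lzmjb] add [nhi] -> 9 lines: nujvh rlxf cmxr vuk eeevc nhi erbc vkq zqubm
Hunk 3: at line 3 remove [eeevc,nhi,erbc] add [ccss] -> 7 lines: nujvh rlxf cmxr vuk ccss vkq zqubm
Final line 7: zqubm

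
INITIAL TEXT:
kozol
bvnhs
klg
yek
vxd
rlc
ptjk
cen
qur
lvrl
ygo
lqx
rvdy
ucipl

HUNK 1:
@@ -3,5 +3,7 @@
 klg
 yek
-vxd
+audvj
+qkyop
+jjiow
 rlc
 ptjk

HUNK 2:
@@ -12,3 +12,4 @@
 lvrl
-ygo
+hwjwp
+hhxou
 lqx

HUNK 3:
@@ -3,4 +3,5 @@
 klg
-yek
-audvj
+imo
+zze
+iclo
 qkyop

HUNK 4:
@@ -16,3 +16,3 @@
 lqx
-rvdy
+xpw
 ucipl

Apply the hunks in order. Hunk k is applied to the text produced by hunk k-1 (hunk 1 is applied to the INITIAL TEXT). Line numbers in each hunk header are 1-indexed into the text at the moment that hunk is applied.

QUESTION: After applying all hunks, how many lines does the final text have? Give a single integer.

Hunk 1: at line 3 remove [vxd] add [audvj,qkyop,jjiow] -> 16 lines: kozol bvnhs klg yek audvj qkyop jjiow rlc ptjk cen qur lvrl ygo lqx rvdy ucipl
Hunk 2: at line 12 remove [ygo] add [hwjwp,hhxou] -> 17 lines: kozol bvnhs klg yek audvj qkyop jjiow rlc ptjk cen qur lvrl hwjwp hhxou lqx rvdy ucipl
Hunk 3: at line 3 remove [yek,audvj] add [imo,zze,iclo] -> 18 lines: kozol bvnhs klg imo zze iclo qkyop jjiow rlc ptjk cen qur lvrl hwjwp hhxou lqx rvdy ucipl
Hunk 4: at line 16 remove [rvdy] add [xpw] -> 18 lines: kozol bvnhs klg imo zze iclo qkyop jjiow rlc ptjk cen qur lvrl hwjwp hhxou lqx xpw ucipl
Final line count: 18

Answer: 18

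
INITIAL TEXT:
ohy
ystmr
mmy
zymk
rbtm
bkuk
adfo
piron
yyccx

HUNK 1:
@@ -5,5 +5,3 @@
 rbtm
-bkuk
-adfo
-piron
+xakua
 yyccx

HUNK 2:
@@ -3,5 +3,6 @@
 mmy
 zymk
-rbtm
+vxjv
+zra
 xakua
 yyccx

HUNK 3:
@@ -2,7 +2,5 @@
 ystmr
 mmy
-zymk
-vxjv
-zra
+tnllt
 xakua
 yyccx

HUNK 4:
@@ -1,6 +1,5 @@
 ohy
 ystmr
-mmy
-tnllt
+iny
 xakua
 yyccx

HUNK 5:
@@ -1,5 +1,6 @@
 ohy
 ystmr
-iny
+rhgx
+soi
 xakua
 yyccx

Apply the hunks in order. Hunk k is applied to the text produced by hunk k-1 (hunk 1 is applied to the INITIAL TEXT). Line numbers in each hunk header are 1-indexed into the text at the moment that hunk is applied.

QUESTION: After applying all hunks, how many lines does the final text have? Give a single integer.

Answer: 6

Derivation:
Hunk 1: at line 5 remove [bkuk,adfo,piron] add [xakua] -> 7 lines: ohy ystmr mmy zymk rbtm xakua yyccx
Hunk 2: at line 3 remove [rbtm] add [vxjv,zra] -> 8 lines: ohy ystmr mmy zymk vxjv zra xakua yyccx
Hunk 3: at line 2 remove [zymk,vxjv,zra] add [tnllt] -> 6 lines: ohy ystmr mmy tnllt xakua yyccx
Hunk 4: at line 1 remove [mmy,tnllt] add [iny] -> 5 lines: ohy ystmr iny xakua yyccx
Hunk 5: at line 1 remove [iny] add [rhgx,soi] -> 6 lines: ohy ystmr rhgx soi xakua yyccx
Final line count: 6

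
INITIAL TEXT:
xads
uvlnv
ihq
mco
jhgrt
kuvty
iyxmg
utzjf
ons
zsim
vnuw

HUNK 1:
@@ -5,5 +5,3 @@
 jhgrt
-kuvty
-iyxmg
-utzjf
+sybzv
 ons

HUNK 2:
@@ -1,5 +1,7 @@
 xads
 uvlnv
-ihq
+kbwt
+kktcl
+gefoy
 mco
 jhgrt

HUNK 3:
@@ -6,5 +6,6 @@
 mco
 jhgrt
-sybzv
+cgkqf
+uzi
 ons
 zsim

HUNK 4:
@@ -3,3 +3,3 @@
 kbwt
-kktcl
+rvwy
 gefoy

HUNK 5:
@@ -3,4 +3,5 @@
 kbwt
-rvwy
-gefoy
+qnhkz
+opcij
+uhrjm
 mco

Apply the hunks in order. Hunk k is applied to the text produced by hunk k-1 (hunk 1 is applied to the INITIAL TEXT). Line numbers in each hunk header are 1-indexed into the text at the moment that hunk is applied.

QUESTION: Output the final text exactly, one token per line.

Hunk 1: at line 5 remove [kuvty,iyxmg,utzjf] add [sybzv] -> 9 lines: xads uvlnv ihq mco jhgrt sybzv ons zsim vnuw
Hunk 2: at line 1 remove [ihq] add [kbwt,kktcl,gefoy] -> 11 lines: xads uvlnv kbwt kktcl gefoy mco jhgrt sybzv ons zsim vnuw
Hunk 3: at line 6 remove [sybzv] add [cgkqf,uzi] -> 12 lines: xads uvlnv kbwt kktcl gefoy mco jhgrt cgkqf uzi ons zsim vnuw
Hunk 4: at line 3 remove [kktcl] add [rvwy] -> 12 lines: xads uvlnv kbwt rvwy gefoy mco jhgrt cgkqf uzi ons zsim vnuw
Hunk 5: at line 3 remove [rvwy,gefoy] add [qnhkz,opcij,uhrjm] -> 13 lines: xads uvlnv kbwt qnhkz opcij uhrjm mco jhgrt cgkqf uzi ons zsim vnuw

Answer: xads
uvlnv
kbwt
qnhkz
opcij
uhrjm
mco
jhgrt
cgkqf
uzi
ons
zsim
vnuw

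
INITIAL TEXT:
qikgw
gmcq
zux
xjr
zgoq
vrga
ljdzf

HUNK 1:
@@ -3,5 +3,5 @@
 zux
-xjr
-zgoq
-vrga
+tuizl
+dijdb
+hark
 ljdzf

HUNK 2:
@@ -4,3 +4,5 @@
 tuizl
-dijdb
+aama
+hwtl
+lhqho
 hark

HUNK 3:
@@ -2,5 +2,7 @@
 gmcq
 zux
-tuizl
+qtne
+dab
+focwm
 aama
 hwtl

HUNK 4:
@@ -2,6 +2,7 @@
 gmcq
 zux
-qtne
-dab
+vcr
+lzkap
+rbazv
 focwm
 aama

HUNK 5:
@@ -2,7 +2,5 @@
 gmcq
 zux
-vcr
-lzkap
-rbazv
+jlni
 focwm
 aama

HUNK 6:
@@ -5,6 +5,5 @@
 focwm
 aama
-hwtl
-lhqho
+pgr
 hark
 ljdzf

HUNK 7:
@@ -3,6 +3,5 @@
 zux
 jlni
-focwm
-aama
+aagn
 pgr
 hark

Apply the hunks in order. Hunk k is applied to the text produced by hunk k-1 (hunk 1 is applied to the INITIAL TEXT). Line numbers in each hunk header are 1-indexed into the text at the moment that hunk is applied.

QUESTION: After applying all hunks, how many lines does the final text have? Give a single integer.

Answer: 8

Derivation:
Hunk 1: at line 3 remove [xjr,zgoq,vrga] add [tuizl,dijdb,hark] -> 7 lines: qikgw gmcq zux tuizl dijdb hark ljdzf
Hunk 2: at line 4 remove [dijdb] add [aama,hwtl,lhqho] -> 9 lines: qikgw gmcq zux tuizl aama hwtl lhqho hark ljdzf
Hunk 3: at line 2 remove [tuizl] add [qtne,dab,focwm] -> 11 lines: qikgw gmcq zux qtne dab focwm aama hwtl lhqho hark ljdzf
Hunk 4: at line 2 remove [qtne,dab] add [vcr,lzkap,rbazv] -> 12 lines: qikgw gmcq zux vcr lzkap rbazv focwm aama hwtl lhqho hark ljdzf
Hunk 5: at line 2 remove [vcr,lzkap,rbazv] add [jlni] -> 10 lines: qikgw gmcq zux jlni focwm aama hwtl lhqho hark ljdzf
Hunk 6: at line 5 remove [hwtl,lhqho] add [pgr] -> 9 lines: qikgw gmcq zux jlni focwm aama pgr hark ljdzf
Hunk 7: at line 3 remove [focwm,aama] add [aagn] -> 8 lines: qikgw gmcq zux jlni aagn pgr hark ljdzf
Final line count: 8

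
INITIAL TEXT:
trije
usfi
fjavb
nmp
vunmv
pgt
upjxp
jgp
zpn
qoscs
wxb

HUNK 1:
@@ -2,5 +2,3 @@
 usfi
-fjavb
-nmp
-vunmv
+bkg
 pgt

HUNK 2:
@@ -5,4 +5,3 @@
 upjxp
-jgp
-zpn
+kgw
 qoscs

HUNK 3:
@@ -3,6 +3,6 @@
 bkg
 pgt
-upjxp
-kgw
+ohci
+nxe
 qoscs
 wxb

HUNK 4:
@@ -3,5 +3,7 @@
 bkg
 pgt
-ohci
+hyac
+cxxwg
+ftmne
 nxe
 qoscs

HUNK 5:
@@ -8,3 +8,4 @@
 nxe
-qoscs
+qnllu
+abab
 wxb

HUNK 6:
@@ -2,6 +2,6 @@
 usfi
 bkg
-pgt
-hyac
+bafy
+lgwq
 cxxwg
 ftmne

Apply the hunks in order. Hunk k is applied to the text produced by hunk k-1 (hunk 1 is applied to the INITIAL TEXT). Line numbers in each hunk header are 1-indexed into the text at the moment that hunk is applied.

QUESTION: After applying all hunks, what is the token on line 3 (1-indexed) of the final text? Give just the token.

Answer: bkg

Derivation:
Hunk 1: at line 2 remove [fjavb,nmp,vunmv] add [bkg] -> 9 lines: trije usfi bkg pgt upjxp jgp zpn qoscs wxb
Hunk 2: at line 5 remove [jgp,zpn] add [kgw] -> 8 lines: trije usfi bkg pgt upjxp kgw qoscs wxb
Hunk 3: at line 3 remove [upjxp,kgw] add [ohci,nxe] -> 8 lines: trije usfi bkg pgt ohci nxe qoscs wxb
Hunk 4: at line 3 remove [ohci] add [hyac,cxxwg,ftmne] -> 10 lines: trije usfi bkg pgt hyac cxxwg ftmne nxe qoscs wxb
Hunk 5: at line 8 remove [qoscs] add [qnllu,abab] -> 11 lines: trije usfi bkg pgt hyac cxxwg ftmne nxe qnllu abab wxb
Hunk 6: at line 2 remove [pgt,hyac] add [bafy,lgwq] -> 11 lines: trije usfi bkg bafy lgwq cxxwg ftmne nxe qnllu abab wxb
Final line 3: bkg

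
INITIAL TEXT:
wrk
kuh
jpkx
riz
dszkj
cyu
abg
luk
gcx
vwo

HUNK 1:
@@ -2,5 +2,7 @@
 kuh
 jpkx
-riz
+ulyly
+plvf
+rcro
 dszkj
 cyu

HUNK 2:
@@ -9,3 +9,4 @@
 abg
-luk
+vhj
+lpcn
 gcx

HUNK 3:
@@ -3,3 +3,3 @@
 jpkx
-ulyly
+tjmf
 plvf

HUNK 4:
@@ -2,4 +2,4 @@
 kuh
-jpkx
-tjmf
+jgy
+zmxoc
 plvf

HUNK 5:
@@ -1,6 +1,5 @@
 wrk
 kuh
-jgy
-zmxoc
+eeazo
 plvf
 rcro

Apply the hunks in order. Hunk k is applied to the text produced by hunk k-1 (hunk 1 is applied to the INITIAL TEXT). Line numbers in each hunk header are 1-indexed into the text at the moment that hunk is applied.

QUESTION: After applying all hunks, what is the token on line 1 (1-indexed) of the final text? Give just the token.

Hunk 1: at line 2 remove [riz] add [ulyly,plvf,rcro] -> 12 lines: wrk kuh jpkx ulyly plvf rcro dszkj cyu abg luk gcx vwo
Hunk 2: at line 9 remove [luk] add [vhj,lpcn] -> 13 lines: wrk kuh jpkx ulyly plvf rcro dszkj cyu abg vhj lpcn gcx vwo
Hunk 3: at line 3 remove [ulyly] add [tjmf] -> 13 lines: wrk kuh jpkx tjmf plvf rcro dszkj cyu abg vhj lpcn gcx vwo
Hunk 4: at line 2 remove [jpkx,tjmf] add [jgy,zmxoc] -> 13 lines: wrk kuh jgy zmxoc plvf rcro dszkj cyu abg vhj lpcn gcx vwo
Hunk 5: at line 1 remove [jgy,zmxoc] add [eeazo] -> 12 lines: wrk kuh eeazo plvf rcro dszkj cyu abg vhj lpcn gcx vwo
Final line 1: wrk

Answer: wrk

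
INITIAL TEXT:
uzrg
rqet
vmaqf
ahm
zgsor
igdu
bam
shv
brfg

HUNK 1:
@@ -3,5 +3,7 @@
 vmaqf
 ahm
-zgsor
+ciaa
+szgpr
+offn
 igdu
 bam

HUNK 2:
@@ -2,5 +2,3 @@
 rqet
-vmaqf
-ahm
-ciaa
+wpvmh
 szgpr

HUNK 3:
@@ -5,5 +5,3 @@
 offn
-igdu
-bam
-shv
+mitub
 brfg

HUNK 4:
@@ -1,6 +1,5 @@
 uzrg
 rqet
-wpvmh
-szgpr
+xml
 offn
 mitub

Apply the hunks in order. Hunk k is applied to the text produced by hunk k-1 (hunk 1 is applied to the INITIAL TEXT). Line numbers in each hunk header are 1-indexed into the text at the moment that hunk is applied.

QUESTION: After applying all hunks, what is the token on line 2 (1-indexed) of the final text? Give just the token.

Hunk 1: at line 3 remove [zgsor] add [ciaa,szgpr,offn] -> 11 lines: uzrg rqet vmaqf ahm ciaa szgpr offn igdu bam shv brfg
Hunk 2: at line 2 remove [vmaqf,ahm,ciaa] add [wpvmh] -> 9 lines: uzrg rqet wpvmh szgpr offn igdu bam shv brfg
Hunk 3: at line 5 remove [igdu,bam,shv] add [mitub] -> 7 lines: uzrg rqet wpvmh szgpr offn mitub brfg
Hunk 4: at line 1 remove [wpvmh,szgpr] add [xml] -> 6 lines: uzrg rqet xml offn mitub brfg
Final line 2: rqet

Answer: rqet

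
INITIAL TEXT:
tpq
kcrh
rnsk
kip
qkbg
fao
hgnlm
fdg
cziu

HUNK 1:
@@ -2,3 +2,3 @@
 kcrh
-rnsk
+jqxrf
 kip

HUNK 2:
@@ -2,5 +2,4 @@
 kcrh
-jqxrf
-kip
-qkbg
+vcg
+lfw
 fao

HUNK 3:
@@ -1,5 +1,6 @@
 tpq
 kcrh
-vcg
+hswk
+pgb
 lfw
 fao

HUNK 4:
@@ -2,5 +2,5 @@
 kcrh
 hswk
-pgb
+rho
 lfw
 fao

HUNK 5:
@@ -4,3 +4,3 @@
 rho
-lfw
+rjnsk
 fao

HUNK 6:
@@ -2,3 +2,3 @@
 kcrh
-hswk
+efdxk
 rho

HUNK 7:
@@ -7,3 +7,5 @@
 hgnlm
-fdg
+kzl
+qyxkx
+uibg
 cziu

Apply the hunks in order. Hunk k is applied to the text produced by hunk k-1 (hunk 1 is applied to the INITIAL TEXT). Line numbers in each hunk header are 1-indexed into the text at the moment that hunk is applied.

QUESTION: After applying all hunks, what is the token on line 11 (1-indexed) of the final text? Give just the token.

Hunk 1: at line 2 remove [rnsk] add [jqxrf] -> 9 lines: tpq kcrh jqxrf kip qkbg fao hgnlm fdg cziu
Hunk 2: at line 2 remove [jqxrf,kip,qkbg] add [vcg,lfw] -> 8 lines: tpq kcrh vcg lfw fao hgnlm fdg cziu
Hunk 3: at line 1 remove [vcg] add [hswk,pgb] -> 9 lines: tpq kcrh hswk pgb lfw fao hgnlm fdg cziu
Hunk 4: at line 2 remove [pgb] add [rho] -> 9 lines: tpq kcrh hswk rho lfw fao hgnlm fdg cziu
Hunk 5: at line 4 remove [lfw] add [rjnsk] -> 9 lines: tpq kcrh hswk rho rjnsk fao hgnlm fdg cziu
Hunk 6: at line 2 remove [hswk] add [efdxk] -> 9 lines: tpq kcrh efdxk rho rjnsk fao hgnlm fdg cziu
Hunk 7: at line 7 remove [fdg] add [kzl,qyxkx,uibg] -> 11 lines: tpq kcrh efdxk rho rjnsk fao hgnlm kzl qyxkx uibg cziu
Final line 11: cziu

Answer: cziu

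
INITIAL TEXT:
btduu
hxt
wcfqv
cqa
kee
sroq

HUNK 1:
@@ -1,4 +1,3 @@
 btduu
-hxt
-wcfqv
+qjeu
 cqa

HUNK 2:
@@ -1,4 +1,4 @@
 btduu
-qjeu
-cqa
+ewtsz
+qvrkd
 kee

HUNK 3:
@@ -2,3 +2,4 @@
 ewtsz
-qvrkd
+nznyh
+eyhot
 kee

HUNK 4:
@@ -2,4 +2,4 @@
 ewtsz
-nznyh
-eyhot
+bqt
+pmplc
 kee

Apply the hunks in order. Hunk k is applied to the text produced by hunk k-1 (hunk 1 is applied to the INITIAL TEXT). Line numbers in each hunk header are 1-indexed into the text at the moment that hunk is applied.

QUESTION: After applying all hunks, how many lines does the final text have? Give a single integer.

Answer: 6

Derivation:
Hunk 1: at line 1 remove [hxt,wcfqv] add [qjeu] -> 5 lines: btduu qjeu cqa kee sroq
Hunk 2: at line 1 remove [qjeu,cqa] add [ewtsz,qvrkd] -> 5 lines: btduu ewtsz qvrkd kee sroq
Hunk 3: at line 2 remove [qvrkd] add [nznyh,eyhot] -> 6 lines: btduu ewtsz nznyh eyhot kee sroq
Hunk 4: at line 2 remove [nznyh,eyhot] add [bqt,pmplc] -> 6 lines: btduu ewtsz bqt pmplc kee sroq
Final line count: 6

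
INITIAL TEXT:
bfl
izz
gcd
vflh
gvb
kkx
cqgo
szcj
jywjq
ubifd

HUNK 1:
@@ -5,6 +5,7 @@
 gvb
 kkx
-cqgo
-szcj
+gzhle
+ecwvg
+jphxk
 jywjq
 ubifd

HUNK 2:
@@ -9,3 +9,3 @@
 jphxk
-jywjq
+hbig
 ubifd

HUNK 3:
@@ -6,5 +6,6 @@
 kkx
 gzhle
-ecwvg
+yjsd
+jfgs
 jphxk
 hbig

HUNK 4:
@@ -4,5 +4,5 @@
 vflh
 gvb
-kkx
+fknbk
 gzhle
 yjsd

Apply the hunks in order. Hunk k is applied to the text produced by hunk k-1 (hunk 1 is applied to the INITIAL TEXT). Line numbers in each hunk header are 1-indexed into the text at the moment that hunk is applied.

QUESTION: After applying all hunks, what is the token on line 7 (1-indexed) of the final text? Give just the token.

Hunk 1: at line 5 remove [cqgo,szcj] add [gzhle,ecwvg,jphxk] -> 11 lines: bfl izz gcd vflh gvb kkx gzhle ecwvg jphxk jywjq ubifd
Hunk 2: at line 9 remove [jywjq] add [hbig] -> 11 lines: bfl izz gcd vflh gvb kkx gzhle ecwvg jphxk hbig ubifd
Hunk 3: at line 6 remove [ecwvg] add [yjsd,jfgs] -> 12 lines: bfl izz gcd vflh gvb kkx gzhle yjsd jfgs jphxk hbig ubifd
Hunk 4: at line 4 remove [kkx] add [fknbk] -> 12 lines: bfl izz gcd vflh gvb fknbk gzhle yjsd jfgs jphxk hbig ubifd
Final line 7: gzhle

Answer: gzhle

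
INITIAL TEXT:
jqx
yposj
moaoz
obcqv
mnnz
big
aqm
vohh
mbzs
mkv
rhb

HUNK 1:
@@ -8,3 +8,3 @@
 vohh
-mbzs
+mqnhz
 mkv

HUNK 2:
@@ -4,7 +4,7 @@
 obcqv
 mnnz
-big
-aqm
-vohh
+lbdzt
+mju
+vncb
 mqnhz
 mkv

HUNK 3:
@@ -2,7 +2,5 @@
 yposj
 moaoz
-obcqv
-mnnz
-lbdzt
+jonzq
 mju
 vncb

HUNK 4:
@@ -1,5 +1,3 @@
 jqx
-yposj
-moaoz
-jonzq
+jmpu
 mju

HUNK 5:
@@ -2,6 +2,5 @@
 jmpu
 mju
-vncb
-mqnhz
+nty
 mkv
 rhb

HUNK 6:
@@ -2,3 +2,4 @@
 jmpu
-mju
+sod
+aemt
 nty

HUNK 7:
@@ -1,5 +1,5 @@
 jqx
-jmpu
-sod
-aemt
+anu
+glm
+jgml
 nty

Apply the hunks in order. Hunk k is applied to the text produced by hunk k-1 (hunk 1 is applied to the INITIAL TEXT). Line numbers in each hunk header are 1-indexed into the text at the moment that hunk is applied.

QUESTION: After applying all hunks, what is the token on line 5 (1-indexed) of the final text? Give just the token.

Answer: nty

Derivation:
Hunk 1: at line 8 remove [mbzs] add [mqnhz] -> 11 lines: jqx yposj moaoz obcqv mnnz big aqm vohh mqnhz mkv rhb
Hunk 2: at line 4 remove [big,aqm,vohh] add [lbdzt,mju,vncb] -> 11 lines: jqx yposj moaoz obcqv mnnz lbdzt mju vncb mqnhz mkv rhb
Hunk 3: at line 2 remove [obcqv,mnnz,lbdzt] add [jonzq] -> 9 lines: jqx yposj moaoz jonzq mju vncb mqnhz mkv rhb
Hunk 4: at line 1 remove [yposj,moaoz,jonzq] add [jmpu] -> 7 lines: jqx jmpu mju vncb mqnhz mkv rhb
Hunk 5: at line 2 remove [vncb,mqnhz] add [nty] -> 6 lines: jqx jmpu mju nty mkv rhb
Hunk 6: at line 2 remove [mju] add [sod,aemt] -> 7 lines: jqx jmpu sod aemt nty mkv rhb
Hunk 7: at line 1 remove [jmpu,sod,aemt] add [anu,glm,jgml] -> 7 lines: jqx anu glm jgml nty mkv rhb
Final line 5: nty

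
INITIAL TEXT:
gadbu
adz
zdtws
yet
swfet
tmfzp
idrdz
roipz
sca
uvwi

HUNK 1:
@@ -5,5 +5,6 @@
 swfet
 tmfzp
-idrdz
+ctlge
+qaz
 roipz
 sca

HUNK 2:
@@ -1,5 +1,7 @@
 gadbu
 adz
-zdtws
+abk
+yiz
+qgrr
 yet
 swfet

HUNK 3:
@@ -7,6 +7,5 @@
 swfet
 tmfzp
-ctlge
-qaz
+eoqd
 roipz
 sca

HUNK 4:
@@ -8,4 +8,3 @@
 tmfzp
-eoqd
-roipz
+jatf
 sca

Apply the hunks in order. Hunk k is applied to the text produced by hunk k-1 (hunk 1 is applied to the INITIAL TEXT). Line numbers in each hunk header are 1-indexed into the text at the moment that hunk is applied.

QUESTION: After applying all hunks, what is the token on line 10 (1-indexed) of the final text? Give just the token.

Answer: sca

Derivation:
Hunk 1: at line 5 remove [idrdz] add [ctlge,qaz] -> 11 lines: gadbu adz zdtws yet swfet tmfzp ctlge qaz roipz sca uvwi
Hunk 2: at line 1 remove [zdtws] add [abk,yiz,qgrr] -> 13 lines: gadbu adz abk yiz qgrr yet swfet tmfzp ctlge qaz roipz sca uvwi
Hunk 3: at line 7 remove [ctlge,qaz] add [eoqd] -> 12 lines: gadbu adz abk yiz qgrr yet swfet tmfzp eoqd roipz sca uvwi
Hunk 4: at line 8 remove [eoqd,roipz] add [jatf] -> 11 lines: gadbu adz abk yiz qgrr yet swfet tmfzp jatf sca uvwi
Final line 10: sca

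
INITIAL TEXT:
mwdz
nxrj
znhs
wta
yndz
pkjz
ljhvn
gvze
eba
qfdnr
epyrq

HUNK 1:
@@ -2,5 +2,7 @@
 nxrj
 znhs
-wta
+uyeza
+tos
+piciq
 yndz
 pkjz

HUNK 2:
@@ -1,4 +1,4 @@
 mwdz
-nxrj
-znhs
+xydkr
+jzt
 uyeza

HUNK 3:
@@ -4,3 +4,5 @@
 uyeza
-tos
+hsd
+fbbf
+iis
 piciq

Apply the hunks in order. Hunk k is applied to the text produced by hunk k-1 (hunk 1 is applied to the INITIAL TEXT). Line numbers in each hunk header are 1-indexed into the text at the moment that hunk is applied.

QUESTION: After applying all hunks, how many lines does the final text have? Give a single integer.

Answer: 15

Derivation:
Hunk 1: at line 2 remove [wta] add [uyeza,tos,piciq] -> 13 lines: mwdz nxrj znhs uyeza tos piciq yndz pkjz ljhvn gvze eba qfdnr epyrq
Hunk 2: at line 1 remove [nxrj,znhs] add [xydkr,jzt] -> 13 lines: mwdz xydkr jzt uyeza tos piciq yndz pkjz ljhvn gvze eba qfdnr epyrq
Hunk 3: at line 4 remove [tos] add [hsd,fbbf,iis] -> 15 lines: mwdz xydkr jzt uyeza hsd fbbf iis piciq yndz pkjz ljhvn gvze eba qfdnr epyrq
Final line count: 15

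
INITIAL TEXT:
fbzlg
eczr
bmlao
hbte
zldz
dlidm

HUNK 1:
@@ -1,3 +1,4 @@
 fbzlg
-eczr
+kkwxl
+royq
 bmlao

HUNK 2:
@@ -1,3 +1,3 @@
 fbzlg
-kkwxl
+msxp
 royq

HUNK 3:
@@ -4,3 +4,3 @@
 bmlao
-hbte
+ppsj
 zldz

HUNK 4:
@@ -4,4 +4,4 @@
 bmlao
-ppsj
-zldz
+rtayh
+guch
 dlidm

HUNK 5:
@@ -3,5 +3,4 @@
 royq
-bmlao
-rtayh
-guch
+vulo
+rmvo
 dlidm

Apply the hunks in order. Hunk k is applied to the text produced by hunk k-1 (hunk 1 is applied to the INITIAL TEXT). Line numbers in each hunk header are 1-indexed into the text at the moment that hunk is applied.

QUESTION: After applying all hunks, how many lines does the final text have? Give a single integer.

Hunk 1: at line 1 remove [eczr] add [kkwxl,royq] -> 7 lines: fbzlg kkwxl royq bmlao hbte zldz dlidm
Hunk 2: at line 1 remove [kkwxl] add [msxp] -> 7 lines: fbzlg msxp royq bmlao hbte zldz dlidm
Hunk 3: at line 4 remove [hbte] add [ppsj] -> 7 lines: fbzlg msxp royq bmlao ppsj zldz dlidm
Hunk 4: at line 4 remove [ppsj,zldz] add [rtayh,guch] -> 7 lines: fbzlg msxp royq bmlao rtayh guch dlidm
Hunk 5: at line 3 remove [bmlao,rtayh,guch] add [vulo,rmvo] -> 6 lines: fbzlg msxp royq vulo rmvo dlidm
Final line count: 6

Answer: 6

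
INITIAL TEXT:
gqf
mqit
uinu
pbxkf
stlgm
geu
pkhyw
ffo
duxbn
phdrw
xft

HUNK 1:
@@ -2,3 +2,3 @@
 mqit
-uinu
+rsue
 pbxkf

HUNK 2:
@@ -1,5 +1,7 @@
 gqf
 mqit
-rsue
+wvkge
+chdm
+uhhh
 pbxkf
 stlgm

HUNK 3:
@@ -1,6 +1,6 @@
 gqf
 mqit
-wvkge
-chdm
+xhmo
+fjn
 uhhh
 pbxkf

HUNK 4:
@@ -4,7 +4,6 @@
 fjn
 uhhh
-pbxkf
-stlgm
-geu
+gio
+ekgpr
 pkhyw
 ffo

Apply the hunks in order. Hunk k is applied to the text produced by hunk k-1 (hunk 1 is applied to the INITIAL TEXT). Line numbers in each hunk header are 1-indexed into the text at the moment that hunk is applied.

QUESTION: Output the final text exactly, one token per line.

Hunk 1: at line 2 remove [uinu] add [rsue] -> 11 lines: gqf mqit rsue pbxkf stlgm geu pkhyw ffo duxbn phdrw xft
Hunk 2: at line 1 remove [rsue] add [wvkge,chdm,uhhh] -> 13 lines: gqf mqit wvkge chdm uhhh pbxkf stlgm geu pkhyw ffo duxbn phdrw xft
Hunk 3: at line 1 remove [wvkge,chdm] add [xhmo,fjn] -> 13 lines: gqf mqit xhmo fjn uhhh pbxkf stlgm geu pkhyw ffo duxbn phdrw xft
Hunk 4: at line 4 remove [pbxkf,stlgm,geu] add [gio,ekgpr] -> 12 lines: gqf mqit xhmo fjn uhhh gio ekgpr pkhyw ffo duxbn phdrw xft

Answer: gqf
mqit
xhmo
fjn
uhhh
gio
ekgpr
pkhyw
ffo
duxbn
phdrw
xft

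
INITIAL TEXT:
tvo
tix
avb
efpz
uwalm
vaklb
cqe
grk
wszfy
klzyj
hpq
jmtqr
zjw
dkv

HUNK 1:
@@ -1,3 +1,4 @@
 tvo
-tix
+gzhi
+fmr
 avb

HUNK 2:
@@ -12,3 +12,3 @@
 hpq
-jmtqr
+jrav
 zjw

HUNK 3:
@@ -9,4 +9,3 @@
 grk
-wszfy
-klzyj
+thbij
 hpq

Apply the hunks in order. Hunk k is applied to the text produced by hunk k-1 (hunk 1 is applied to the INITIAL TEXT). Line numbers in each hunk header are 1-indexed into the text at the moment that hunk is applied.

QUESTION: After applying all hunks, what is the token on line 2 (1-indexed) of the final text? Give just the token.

Hunk 1: at line 1 remove [tix] add [gzhi,fmr] -> 15 lines: tvo gzhi fmr avb efpz uwalm vaklb cqe grk wszfy klzyj hpq jmtqr zjw dkv
Hunk 2: at line 12 remove [jmtqr] add [jrav] -> 15 lines: tvo gzhi fmr avb efpz uwalm vaklb cqe grk wszfy klzyj hpq jrav zjw dkv
Hunk 3: at line 9 remove [wszfy,klzyj] add [thbij] -> 14 lines: tvo gzhi fmr avb efpz uwalm vaklb cqe grk thbij hpq jrav zjw dkv
Final line 2: gzhi

Answer: gzhi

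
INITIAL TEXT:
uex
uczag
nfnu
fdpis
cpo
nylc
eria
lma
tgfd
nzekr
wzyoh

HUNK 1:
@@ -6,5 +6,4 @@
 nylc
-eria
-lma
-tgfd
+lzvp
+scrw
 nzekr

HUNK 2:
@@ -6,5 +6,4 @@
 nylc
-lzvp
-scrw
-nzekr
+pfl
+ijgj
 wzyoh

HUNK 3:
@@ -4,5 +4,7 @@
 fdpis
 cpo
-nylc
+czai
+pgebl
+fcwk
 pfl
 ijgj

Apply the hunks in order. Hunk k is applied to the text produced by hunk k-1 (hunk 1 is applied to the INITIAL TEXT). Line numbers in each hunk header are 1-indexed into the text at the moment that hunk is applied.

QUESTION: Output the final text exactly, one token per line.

Answer: uex
uczag
nfnu
fdpis
cpo
czai
pgebl
fcwk
pfl
ijgj
wzyoh

Derivation:
Hunk 1: at line 6 remove [eria,lma,tgfd] add [lzvp,scrw] -> 10 lines: uex uczag nfnu fdpis cpo nylc lzvp scrw nzekr wzyoh
Hunk 2: at line 6 remove [lzvp,scrw,nzekr] add [pfl,ijgj] -> 9 lines: uex uczag nfnu fdpis cpo nylc pfl ijgj wzyoh
Hunk 3: at line 4 remove [nylc] add [czai,pgebl,fcwk] -> 11 lines: uex uczag nfnu fdpis cpo czai pgebl fcwk pfl ijgj wzyoh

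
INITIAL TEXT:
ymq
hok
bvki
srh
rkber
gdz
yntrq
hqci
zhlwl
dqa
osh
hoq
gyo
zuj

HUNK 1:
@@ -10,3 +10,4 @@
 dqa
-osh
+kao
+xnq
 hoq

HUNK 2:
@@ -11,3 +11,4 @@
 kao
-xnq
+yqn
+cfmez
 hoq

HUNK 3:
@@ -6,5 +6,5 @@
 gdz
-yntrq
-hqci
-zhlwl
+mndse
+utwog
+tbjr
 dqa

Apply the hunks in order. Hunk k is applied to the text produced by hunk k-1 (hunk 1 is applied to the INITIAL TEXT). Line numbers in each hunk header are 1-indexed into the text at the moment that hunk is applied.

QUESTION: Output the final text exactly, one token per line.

Answer: ymq
hok
bvki
srh
rkber
gdz
mndse
utwog
tbjr
dqa
kao
yqn
cfmez
hoq
gyo
zuj

Derivation:
Hunk 1: at line 10 remove [osh] add [kao,xnq] -> 15 lines: ymq hok bvki srh rkber gdz yntrq hqci zhlwl dqa kao xnq hoq gyo zuj
Hunk 2: at line 11 remove [xnq] add [yqn,cfmez] -> 16 lines: ymq hok bvki srh rkber gdz yntrq hqci zhlwl dqa kao yqn cfmez hoq gyo zuj
Hunk 3: at line 6 remove [yntrq,hqci,zhlwl] add [mndse,utwog,tbjr] -> 16 lines: ymq hok bvki srh rkber gdz mndse utwog tbjr dqa kao yqn cfmez hoq gyo zuj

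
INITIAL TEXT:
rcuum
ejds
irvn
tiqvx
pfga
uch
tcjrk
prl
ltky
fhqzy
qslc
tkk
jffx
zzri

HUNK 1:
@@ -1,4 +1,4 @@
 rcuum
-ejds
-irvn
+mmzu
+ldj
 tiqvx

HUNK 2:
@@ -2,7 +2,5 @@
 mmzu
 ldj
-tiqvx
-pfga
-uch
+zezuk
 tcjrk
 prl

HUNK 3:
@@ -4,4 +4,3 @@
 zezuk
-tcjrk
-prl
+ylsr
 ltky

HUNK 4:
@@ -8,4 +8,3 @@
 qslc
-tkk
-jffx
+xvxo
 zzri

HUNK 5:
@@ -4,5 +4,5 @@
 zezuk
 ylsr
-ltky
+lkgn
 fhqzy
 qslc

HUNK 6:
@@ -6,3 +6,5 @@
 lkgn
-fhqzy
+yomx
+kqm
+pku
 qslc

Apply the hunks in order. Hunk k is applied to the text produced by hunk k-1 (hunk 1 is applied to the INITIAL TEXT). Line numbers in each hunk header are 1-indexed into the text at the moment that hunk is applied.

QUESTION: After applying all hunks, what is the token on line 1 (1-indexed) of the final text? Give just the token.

Answer: rcuum

Derivation:
Hunk 1: at line 1 remove [ejds,irvn] add [mmzu,ldj] -> 14 lines: rcuum mmzu ldj tiqvx pfga uch tcjrk prl ltky fhqzy qslc tkk jffx zzri
Hunk 2: at line 2 remove [tiqvx,pfga,uch] add [zezuk] -> 12 lines: rcuum mmzu ldj zezuk tcjrk prl ltky fhqzy qslc tkk jffx zzri
Hunk 3: at line 4 remove [tcjrk,prl] add [ylsr] -> 11 lines: rcuum mmzu ldj zezuk ylsr ltky fhqzy qslc tkk jffx zzri
Hunk 4: at line 8 remove [tkk,jffx] add [xvxo] -> 10 lines: rcuum mmzu ldj zezuk ylsr ltky fhqzy qslc xvxo zzri
Hunk 5: at line 4 remove [ltky] add [lkgn] -> 10 lines: rcuum mmzu ldj zezuk ylsr lkgn fhqzy qslc xvxo zzri
Hunk 6: at line 6 remove [fhqzy] add [yomx,kqm,pku] -> 12 lines: rcuum mmzu ldj zezuk ylsr lkgn yomx kqm pku qslc xvxo zzri
Final line 1: rcuum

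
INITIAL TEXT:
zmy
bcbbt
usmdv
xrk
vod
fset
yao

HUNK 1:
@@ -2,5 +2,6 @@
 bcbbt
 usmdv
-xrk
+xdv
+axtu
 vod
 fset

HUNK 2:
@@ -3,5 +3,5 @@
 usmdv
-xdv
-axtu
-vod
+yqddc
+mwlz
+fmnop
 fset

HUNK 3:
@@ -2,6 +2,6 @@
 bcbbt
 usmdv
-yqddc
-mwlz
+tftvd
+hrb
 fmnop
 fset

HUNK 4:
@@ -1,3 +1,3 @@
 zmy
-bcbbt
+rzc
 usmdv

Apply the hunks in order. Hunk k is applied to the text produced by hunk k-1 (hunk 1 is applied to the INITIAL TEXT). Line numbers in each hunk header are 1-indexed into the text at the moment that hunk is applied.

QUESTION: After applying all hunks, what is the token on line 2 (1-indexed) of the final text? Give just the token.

Answer: rzc

Derivation:
Hunk 1: at line 2 remove [xrk] add [xdv,axtu] -> 8 lines: zmy bcbbt usmdv xdv axtu vod fset yao
Hunk 2: at line 3 remove [xdv,axtu,vod] add [yqddc,mwlz,fmnop] -> 8 lines: zmy bcbbt usmdv yqddc mwlz fmnop fset yao
Hunk 3: at line 2 remove [yqddc,mwlz] add [tftvd,hrb] -> 8 lines: zmy bcbbt usmdv tftvd hrb fmnop fset yao
Hunk 4: at line 1 remove [bcbbt] add [rzc] -> 8 lines: zmy rzc usmdv tftvd hrb fmnop fset yao
Final line 2: rzc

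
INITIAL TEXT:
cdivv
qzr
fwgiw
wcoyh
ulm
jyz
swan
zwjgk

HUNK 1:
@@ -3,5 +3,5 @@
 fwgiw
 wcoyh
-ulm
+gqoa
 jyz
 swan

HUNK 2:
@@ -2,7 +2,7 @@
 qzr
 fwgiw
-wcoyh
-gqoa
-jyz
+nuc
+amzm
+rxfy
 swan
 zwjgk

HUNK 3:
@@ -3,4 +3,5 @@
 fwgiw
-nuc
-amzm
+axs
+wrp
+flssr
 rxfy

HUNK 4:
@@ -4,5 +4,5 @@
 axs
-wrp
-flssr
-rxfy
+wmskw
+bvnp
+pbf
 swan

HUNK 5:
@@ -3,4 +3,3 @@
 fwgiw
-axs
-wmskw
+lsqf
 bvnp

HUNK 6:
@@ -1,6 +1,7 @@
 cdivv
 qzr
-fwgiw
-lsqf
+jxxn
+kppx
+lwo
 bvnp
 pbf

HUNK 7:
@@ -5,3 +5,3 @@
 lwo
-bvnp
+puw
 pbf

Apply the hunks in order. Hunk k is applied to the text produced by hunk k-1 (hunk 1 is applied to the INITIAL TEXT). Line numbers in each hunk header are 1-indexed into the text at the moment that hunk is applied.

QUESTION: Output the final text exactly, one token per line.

Answer: cdivv
qzr
jxxn
kppx
lwo
puw
pbf
swan
zwjgk

Derivation:
Hunk 1: at line 3 remove [ulm] add [gqoa] -> 8 lines: cdivv qzr fwgiw wcoyh gqoa jyz swan zwjgk
Hunk 2: at line 2 remove [wcoyh,gqoa,jyz] add [nuc,amzm,rxfy] -> 8 lines: cdivv qzr fwgiw nuc amzm rxfy swan zwjgk
Hunk 3: at line 3 remove [nuc,amzm] add [axs,wrp,flssr] -> 9 lines: cdivv qzr fwgiw axs wrp flssr rxfy swan zwjgk
Hunk 4: at line 4 remove [wrp,flssr,rxfy] add [wmskw,bvnp,pbf] -> 9 lines: cdivv qzr fwgiw axs wmskw bvnp pbf swan zwjgk
Hunk 5: at line 3 remove [axs,wmskw] add [lsqf] -> 8 lines: cdivv qzr fwgiw lsqf bvnp pbf swan zwjgk
Hunk 6: at line 1 remove [fwgiw,lsqf] add [jxxn,kppx,lwo] -> 9 lines: cdivv qzr jxxn kppx lwo bvnp pbf swan zwjgk
Hunk 7: at line 5 remove [bvnp] add [puw] -> 9 lines: cdivv qzr jxxn kppx lwo puw pbf swan zwjgk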